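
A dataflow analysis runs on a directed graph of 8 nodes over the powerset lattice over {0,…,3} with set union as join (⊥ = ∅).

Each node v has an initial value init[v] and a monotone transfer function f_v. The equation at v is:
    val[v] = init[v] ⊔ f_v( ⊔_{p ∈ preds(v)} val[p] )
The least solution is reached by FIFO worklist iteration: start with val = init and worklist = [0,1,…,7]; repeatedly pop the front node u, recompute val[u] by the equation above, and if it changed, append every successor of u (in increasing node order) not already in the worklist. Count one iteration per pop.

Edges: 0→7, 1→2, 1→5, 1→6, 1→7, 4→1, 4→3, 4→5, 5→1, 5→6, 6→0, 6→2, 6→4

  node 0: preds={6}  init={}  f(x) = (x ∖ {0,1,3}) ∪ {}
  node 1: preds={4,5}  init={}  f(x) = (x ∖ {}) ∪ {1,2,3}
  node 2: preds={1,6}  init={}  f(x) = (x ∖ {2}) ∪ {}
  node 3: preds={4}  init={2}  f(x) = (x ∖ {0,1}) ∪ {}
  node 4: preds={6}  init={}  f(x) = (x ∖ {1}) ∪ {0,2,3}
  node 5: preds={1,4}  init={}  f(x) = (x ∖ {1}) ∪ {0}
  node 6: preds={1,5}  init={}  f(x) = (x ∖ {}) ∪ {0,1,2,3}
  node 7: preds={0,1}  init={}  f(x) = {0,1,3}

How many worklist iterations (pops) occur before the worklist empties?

16

Worklist (16 pops):
  #1 pop 0: in={} → {} (no change)
  #2 pop 1: in={} → {1,2,3} (was {}); enqueue []
  #3 pop 2: in={1,2,3} → {1,3} (was {}); enqueue []
  #4 pop 3: in={} → {2} (no change)
  #5 pop 4: in={} → {0,2,3} (was {}); enqueue [1,3]
  #6 pop 5: in={0,1,2,3} → {0,2,3} (was {}); enqueue []
  #7 pop 6: in={0,1,2,3} → {0,1,2,3} (was {}); enqueue [0,2,4]
  #8 pop 7: in={1,2,3} → {0,1,3} (was {}); enqueue []
  #9 pop 1: in={0,2,3} → {0,1,2,3} (was {1,2,3}); enqueue [5,6,7]
  #10 pop 3: in={0,2,3} → {2,3} (was {2}); enqueue []
  #11 pop 0: in={0,1,2,3} → {2} (was {}); enqueue []
  #12 pop 2: in={0,1,2,3} → {0,1,3} (was {1,3}); enqueue []
  #13 pop 4: in={0,1,2,3} → {0,2,3} (no change)
  #14 pop 5: in={0,1,2,3} → {0,2,3} (no change)
  #15 pop 6: in={0,1,2,3} → {0,1,2,3} (no change)
  #16 pop 7: in={0,1,2,3} → {0,1,3} (no change)

Fixpoint:
  val[0] = {2}
  val[1] = {0,1,2,3}
  val[2] = {0,1,3}
  val[3] = {2,3}
  val[4] = {0,2,3}
  val[5] = {0,2,3}
  val[6] = {0,1,2,3}
  val[7] = {0,1,3}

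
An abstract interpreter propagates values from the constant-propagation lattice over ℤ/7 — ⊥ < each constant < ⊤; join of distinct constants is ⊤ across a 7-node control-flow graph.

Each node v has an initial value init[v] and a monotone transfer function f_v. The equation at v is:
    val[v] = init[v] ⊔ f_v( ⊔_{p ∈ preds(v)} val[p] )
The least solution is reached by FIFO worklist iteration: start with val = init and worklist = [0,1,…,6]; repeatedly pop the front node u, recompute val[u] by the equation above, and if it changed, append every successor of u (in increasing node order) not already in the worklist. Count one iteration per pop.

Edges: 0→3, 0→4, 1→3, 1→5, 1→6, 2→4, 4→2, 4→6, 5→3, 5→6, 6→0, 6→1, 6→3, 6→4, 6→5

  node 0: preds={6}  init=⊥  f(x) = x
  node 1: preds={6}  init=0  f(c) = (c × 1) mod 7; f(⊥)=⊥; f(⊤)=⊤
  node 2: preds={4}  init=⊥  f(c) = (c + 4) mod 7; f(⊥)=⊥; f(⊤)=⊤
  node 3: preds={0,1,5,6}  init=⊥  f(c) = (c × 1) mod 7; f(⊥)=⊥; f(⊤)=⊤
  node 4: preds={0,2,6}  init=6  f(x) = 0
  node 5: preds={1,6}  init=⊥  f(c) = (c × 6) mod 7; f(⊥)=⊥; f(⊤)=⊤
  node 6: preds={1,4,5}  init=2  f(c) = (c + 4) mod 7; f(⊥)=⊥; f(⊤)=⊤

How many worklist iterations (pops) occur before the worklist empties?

14

Iteration log — 14 steps:
  step 1. node 0  ⊔preds=2  new=2  old=⊥  +wl: 
  step 2. node 1  ⊔preds=2  new=⊤  old=0  +wl: 
  step 3. node 2  ⊔preds=6  new=3  old=⊥  +wl: 
  step 4. node 3  ⊔preds=⊤  new=⊤  old=⊥  +wl: 
  step 5. node 4  ⊔preds=⊤  new=⊤  old=6  +wl: 2
  step 6. node 5  ⊔preds=⊤  new=⊤  old=⊥  +wl: 3
  step 7. node 6  ⊔preds=⊤  new=⊤  old=2  +wl: 0,1,4,5
  step 8. node 2  ⊔preds=⊤  new=⊤  old=3  +wl: 
  step 9. node 3  ⊔preds=⊤  new=⊤  stable
  step 10. node 0  ⊔preds=⊤  new=⊤  old=2  +wl: 3
  step 11. node 1  ⊔preds=⊤  new=⊤  stable
  step 12. node 4  ⊔preds=⊤  new=⊤  stable
  step 13. node 5  ⊔preds=⊤  new=⊤  stable
  step 14. node 3  ⊔preds=⊤  new=⊤  stable

Least fixpoint reached:
  node 0: ⊤
  node 1: ⊤
  node 2: ⊤
  node 3: ⊤
  node 4: ⊤
  node 5: ⊤
  node 6: ⊤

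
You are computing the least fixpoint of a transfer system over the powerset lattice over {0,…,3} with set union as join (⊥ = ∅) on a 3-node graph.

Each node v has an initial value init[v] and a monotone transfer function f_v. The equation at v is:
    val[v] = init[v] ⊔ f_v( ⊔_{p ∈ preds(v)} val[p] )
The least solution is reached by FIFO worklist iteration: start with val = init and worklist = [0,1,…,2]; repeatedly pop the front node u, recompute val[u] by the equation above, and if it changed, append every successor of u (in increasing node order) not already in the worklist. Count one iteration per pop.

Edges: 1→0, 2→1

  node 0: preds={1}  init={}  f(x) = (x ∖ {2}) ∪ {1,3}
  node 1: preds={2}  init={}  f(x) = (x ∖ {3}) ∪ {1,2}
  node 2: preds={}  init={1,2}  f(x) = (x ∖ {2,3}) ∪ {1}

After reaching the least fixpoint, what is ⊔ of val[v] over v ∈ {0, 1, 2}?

Trace (4 dequeues):
  [1] u=0 | in {} | out {1,3} | prev {} | push {}
  [2] u=1 | in {1,2} | out {1,2} | prev {} | push {0}
  [3] u=2 | in {} | out {1,2} | ==
  [4] u=0 | in {1,2} | out {1,3} | ==

Converged values:
  [0] {1,3}
  [1] {1,2}
  [2] {1,2}

{1,2,3}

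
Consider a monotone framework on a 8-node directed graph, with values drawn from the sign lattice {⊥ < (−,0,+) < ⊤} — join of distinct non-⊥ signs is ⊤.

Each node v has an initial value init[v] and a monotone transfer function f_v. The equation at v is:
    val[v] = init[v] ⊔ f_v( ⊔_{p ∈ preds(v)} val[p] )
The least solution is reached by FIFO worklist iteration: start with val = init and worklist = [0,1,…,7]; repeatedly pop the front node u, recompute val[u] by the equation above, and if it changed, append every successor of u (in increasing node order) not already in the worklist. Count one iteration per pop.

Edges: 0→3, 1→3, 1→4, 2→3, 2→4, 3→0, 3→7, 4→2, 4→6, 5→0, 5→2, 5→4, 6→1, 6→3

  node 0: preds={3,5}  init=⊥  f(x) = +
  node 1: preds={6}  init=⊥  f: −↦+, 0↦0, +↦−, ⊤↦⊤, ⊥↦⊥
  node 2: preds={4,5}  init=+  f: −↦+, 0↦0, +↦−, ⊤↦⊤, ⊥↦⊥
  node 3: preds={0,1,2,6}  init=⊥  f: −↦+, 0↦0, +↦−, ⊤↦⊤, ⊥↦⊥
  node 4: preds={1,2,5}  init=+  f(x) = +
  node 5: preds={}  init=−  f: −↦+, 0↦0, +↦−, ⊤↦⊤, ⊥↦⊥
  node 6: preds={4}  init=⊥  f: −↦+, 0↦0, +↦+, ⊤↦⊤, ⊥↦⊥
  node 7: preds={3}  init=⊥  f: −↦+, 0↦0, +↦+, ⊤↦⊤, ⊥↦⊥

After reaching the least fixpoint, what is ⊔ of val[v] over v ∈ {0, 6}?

Iteration log — 12 steps:
  step 1. node 0  ⊔preds=−  new=+  old=⊥  +wl: 
  step 2. node 1  ⊔preds=⊥  new=⊥  stable
  step 3. node 2  ⊔preds=⊤  new=⊤  old=+  +wl: 
  step 4. node 3  ⊔preds=⊤  new=⊤  old=⊥  +wl: 0
  step 5. node 4  ⊔preds=⊤  new=+  stable
  step 6. node 5  ⊔preds=⊥  new=−  stable
  step 7. node 6  ⊔preds=+  new=+  old=⊥  +wl: 1,3
  step 8. node 7  ⊔preds=⊤  new=⊤  old=⊥  +wl: 
  step 9. node 0  ⊔preds=⊤  new=+  stable
  step 10. node 1  ⊔preds=+  new=−  old=⊥  +wl: 4
  step 11. node 3  ⊔preds=⊤  new=⊤  stable
  step 12. node 4  ⊔preds=⊤  new=+  stable

Least fixpoint reached:
  node 0: +
  node 1: −
  node 2: ⊤
  node 3: ⊤
  node 4: +
  node 5: −
  node 6: +
  node 7: ⊤

+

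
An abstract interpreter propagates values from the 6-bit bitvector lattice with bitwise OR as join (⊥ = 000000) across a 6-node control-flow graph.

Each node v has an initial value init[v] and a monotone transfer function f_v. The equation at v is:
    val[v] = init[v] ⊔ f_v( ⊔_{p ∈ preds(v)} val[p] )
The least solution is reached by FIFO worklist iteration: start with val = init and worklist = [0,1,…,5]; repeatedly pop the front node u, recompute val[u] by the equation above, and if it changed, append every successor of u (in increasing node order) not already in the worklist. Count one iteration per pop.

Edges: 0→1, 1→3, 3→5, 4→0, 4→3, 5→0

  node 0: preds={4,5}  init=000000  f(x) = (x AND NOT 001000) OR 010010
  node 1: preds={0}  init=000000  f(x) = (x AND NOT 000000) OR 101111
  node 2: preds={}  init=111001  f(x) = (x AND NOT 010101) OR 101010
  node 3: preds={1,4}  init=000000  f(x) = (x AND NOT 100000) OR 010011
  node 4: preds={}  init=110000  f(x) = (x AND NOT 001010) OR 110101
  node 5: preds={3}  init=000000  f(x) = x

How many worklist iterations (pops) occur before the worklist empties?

9

Iteration log — 9 steps:
  step 1. node 0  ⊔preds=110000  new=110010  old=000000  +wl: 
  step 2. node 1  ⊔preds=110010  new=111111  old=000000  +wl: 
  step 3. node 2  ⊔preds=000000  new=111011  old=111001  +wl: 
  step 4. node 3  ⊔preds=111111  new=011111  old=000000  +wl: 
  step 5. node 4  ⊔preds=000000  new=110101  old=110000  +wl: 0,3
  step 6. node 5  ⊔preds=011111  new=011111  old=000000  +wl: 
  step 7. node 0  ⊔preds=111111  new=110111  old=110010  +wl: 1
  step 8. node 3  ⊔preds=111111  new=011111  stable
  step 9. node 1  ⊔preds=110111  new=111111  stable

Least fixpoint reached:
  node 0: 110111
  node 1: 111111
  node 2: 111011
  node 3: 011111
  node 4: 110101
  node 5: 011111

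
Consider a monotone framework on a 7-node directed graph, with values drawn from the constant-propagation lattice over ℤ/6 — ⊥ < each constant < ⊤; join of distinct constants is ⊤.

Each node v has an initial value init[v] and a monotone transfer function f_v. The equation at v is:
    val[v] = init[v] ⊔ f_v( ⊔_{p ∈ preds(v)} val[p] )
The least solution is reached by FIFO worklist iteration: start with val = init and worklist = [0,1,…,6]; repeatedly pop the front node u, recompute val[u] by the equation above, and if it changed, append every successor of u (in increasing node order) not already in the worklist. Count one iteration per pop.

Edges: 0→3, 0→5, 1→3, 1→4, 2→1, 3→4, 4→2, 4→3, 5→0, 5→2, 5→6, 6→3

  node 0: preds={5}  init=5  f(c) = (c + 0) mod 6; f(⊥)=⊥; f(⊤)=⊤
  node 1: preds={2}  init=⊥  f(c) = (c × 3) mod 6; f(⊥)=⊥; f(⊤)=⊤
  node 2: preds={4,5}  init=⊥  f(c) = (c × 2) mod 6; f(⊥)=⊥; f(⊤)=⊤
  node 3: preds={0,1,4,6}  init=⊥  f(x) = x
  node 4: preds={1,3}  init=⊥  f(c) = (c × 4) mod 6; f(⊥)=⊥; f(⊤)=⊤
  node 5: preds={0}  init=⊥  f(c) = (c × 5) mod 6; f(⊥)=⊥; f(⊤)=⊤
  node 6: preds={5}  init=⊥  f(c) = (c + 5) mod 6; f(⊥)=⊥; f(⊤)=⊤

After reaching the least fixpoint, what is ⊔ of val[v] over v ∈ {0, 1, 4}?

⊤

Iteration log — 18 steps:
  step 1. node 0  ⊔preds=⊥  new=5  stable
  step 2. node 1  ⊔preds=⊥  new=⊥  stable
  step 3. node 2  ⊔preds=⊥  new=⊥  stable
  step 4. node 3  ⊔preds=5  new=5  old=⊥  +wl: 
  step 5. node 4  ⊔preds=5  new=2  old=⊥  +wl: 2,3
  step 6. node 5  ⊔preds=5  new=1  old=⊥  +wl: 0
  step 7. node 6  ⊔preds=1  new=0  old=⊥  +wl: 
  step 8. node 2  ⊔preds=⊤  new=⊤  old=⊥  +wl: 1
  step 9. node 3  ⊔preds=⊤  new=⊤  old=5  +wl: 4
  step 10. node 0  ⊔preds=1  new=⊤  old=5  +wl: 3,5
  step 11. node 1  ⊔preds=⊤  new=⊤  old=⊥  +wl: 
  step 12. node 4  ⊔preds=⊤  new=⊤  old=2  +wl: 2
  step 13. node 3  ⊔preds=⊤  new=⊤  stable
  step 14. node 5  ⊔preds=⊤  new=⊤  old=1  +wl: 0,6
  step 15. node 2  ⊔preds=⊤  new=⊤  stable
  step 16. node 0  ⊔preds=⊤  new=⊤  stable
  step 17. node 6  ⊔preds=⊤  new=⊤  old=0  +wl: 3
  step 18. node 3  ⊔preds=⊤  new=⊤  stable

Least fixpoint reached:
  node 0: ⊤
  node 1: ⊤
  node 2: ⊤
  node 3: ⊤
  node 4: ⊤
  node 5: ⊤
  node 6: ⊤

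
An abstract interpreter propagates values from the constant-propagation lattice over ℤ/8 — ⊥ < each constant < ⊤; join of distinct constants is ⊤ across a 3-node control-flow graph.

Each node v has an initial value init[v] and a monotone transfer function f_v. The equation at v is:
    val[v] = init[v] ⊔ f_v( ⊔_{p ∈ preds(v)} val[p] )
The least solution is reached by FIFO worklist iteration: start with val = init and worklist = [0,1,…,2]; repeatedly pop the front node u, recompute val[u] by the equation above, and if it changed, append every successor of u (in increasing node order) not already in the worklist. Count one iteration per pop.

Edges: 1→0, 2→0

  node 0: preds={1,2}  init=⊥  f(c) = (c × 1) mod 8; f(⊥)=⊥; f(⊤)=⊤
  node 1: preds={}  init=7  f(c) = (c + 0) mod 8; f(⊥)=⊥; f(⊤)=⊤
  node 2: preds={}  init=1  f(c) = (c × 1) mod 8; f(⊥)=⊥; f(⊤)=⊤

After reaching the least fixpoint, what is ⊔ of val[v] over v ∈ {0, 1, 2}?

Trace (3 dequeues):
  [1] u=0 | in ⊤ | out ⊤ | prev ⊥ | push {}
  [2] u=1 | in ⊥ | out 7 | ==
  [3] u=2 | in ⊥ | out 1 | ==

Converged values:
  [0] ⊤
  [1] 7
  [2] 1

⊤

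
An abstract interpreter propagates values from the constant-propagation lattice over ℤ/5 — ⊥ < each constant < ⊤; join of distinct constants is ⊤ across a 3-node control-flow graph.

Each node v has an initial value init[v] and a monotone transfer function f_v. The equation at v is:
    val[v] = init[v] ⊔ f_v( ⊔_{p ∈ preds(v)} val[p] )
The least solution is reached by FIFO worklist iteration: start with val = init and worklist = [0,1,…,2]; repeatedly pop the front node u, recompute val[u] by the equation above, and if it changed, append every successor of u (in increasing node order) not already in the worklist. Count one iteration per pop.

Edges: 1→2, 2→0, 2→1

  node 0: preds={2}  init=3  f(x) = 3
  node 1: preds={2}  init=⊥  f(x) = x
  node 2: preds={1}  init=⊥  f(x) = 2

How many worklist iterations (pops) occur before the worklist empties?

6

Worklist (6 pops):
  #1 pop 0: in=⊥ → 3 (no change)
  #2 pop 1: in=⊥ → ⊥ (no change)
  #3 pop 2: in=⊥ → 2 (was ⊥); enqueue [0,1]
  #4 pop 0: in=2 → 3 (no change)
  #5 pop 1: in=2 → 2 (was ⊥); enqueue [2]
  #6 pop 2: in=2 → 2 (no change)

Fixpoint:
  val[0] = 3
  val[1] = 2
  val[2] = 2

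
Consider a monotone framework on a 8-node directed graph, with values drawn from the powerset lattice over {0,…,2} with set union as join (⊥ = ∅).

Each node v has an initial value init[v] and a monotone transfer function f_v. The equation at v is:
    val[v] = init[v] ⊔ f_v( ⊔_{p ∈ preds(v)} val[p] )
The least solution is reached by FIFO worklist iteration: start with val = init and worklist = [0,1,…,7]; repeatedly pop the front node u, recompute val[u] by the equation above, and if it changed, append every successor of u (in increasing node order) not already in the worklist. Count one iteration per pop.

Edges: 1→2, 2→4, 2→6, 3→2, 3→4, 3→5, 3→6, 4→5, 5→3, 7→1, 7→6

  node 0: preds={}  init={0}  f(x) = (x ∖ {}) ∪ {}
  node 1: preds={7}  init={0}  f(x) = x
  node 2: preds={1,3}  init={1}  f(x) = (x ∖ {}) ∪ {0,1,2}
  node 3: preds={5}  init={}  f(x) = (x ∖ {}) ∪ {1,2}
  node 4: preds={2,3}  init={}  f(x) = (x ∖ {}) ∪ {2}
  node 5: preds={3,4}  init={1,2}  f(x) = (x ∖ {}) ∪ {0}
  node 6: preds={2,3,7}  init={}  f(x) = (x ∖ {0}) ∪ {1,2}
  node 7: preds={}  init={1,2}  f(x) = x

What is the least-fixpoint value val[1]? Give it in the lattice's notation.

Iteration log — 14 steps:
  step 1. node 0  ⊔preds={}  new={0}  stable
  step 2. node 1  ⊔preds={1,2}  new={0,1,2}  old={0}  +wl: 
  step 3. node 2  ⊔preds={0,1,2}  new={0,1,2}  old={1}  +wl: 
  step 4. node 3  ⊔preds={1,2}  new={1,2}  old={}  +wl: 2
  step 5. node 4  ⊔preds={0,1,2}  new={0,1,2}  old={}  +wl: 
  step 6. node 5  ⊔preds={0,1,2}  new={0,1,2}  old={1,2}  +wl: 3
  step 7. node 6  ⊔preds={0,1,2}  new={1,2}  old={}  +wl: 
  step 8. node 7  ⊔preds={}  new={1,2}  stable
  step 9. node 2  ⊔preds={0,1,2}  new={0,1,2}  stable
  step 10. node 3  ⊔preds={0,1,2}  new={0,1,2}  old={1,2}  +wl: 2,4,5,6
  step 11. node 2  ⊔preds={0,1,2}  new={0,1,2}  stable
  step 12. node 4  ⊔preds={0,1,2}  new={0,1,2}  stable
  step 13. node 5  ⊔preds={0,1,2}  new={0,1,2}  stable
  step 14. node 6  ⊔preds={0,1,2}  new={1,2}  stable

Least fixpoint reached:
  node 0: {0}
  node 1: {0,1,2}
  node 2: {0,1,2}
  node 3: {0,1,2}
  node 4: {0,1,2}
  node 5: {0,1,2}
  node 6: {1,2}
  node 7: {1,2}

{0,1,2}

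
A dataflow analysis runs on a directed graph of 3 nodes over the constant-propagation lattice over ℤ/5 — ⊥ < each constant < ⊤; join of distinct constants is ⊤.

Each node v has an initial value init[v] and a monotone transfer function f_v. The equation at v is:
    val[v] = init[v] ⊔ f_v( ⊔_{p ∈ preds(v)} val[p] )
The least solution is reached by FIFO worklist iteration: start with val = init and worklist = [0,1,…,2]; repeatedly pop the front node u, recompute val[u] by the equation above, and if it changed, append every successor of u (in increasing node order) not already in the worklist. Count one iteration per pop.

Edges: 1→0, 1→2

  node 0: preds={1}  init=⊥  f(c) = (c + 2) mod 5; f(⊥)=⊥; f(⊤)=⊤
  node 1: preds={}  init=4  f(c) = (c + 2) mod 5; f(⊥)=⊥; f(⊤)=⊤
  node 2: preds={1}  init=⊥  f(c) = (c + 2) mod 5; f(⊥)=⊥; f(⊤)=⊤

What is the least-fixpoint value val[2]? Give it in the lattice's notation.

1

Trace (3 dequeues):
  [1] u=0 | in 4 | out 1 | prev ⊥ | push {}
  [2] u=1 | in ⊥ | out 4 | ==
  [3] u=2 | in 4 | out 1 | prev ⊥ | push {}

Converged values:
  [0] 1
  [1] 4
  [2] 1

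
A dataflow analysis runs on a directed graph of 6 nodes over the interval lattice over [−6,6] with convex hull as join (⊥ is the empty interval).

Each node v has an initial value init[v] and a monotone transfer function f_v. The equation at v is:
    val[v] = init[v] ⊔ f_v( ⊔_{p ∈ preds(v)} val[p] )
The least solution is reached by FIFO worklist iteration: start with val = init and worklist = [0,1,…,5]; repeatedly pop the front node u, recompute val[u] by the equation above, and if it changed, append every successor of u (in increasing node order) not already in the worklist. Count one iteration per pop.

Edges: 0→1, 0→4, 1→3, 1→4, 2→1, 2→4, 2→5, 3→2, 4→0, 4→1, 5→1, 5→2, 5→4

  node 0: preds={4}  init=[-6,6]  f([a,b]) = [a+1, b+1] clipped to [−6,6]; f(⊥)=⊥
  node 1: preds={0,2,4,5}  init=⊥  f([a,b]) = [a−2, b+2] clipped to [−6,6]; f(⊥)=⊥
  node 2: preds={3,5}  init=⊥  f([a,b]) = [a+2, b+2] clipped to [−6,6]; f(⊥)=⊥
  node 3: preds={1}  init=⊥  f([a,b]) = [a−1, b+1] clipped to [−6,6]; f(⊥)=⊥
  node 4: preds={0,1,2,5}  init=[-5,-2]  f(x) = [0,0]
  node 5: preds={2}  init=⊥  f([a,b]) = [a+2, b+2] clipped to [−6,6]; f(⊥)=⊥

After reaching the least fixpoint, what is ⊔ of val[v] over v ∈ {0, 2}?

[-6,6]

Worklist (14 pops):
  #1 pop 0: in=[-5,-2] → [-6,6] (no change)
  #2 pop 1: in=[-6,6] → [-6,6] (was ⊥); enqueue []
  #3 pop 2: in=⊥ → ⊥ (no change)
  #4 pop 3: in=[-6,6] → [-6,6] (was ⊥); enqueue [2]
  #5 pop 4: in=[-6,6] → [-5,0] (was [-5,-2]); enqueue [0,1]
  #6 pop 5: in=⊥ → ⊥ (no change)
  #7 pop 2: in=[-6,6] → [-4,6] (was ⊥); enqueue [4,5]
  #8 pop 0: in=[-5,0] → [-6,6] (no change)
  #9 pop 1: in=[-6,6] → [-6,6] (no change)
  #10 pop 4: in=[-6,6] → [-5,0] (no change)
  #11 pop 5: in=[-4,6] → [-2,6] (was ⊥); enqueue [1,2,4]
  #12 pop 1: in=[-6,6] → [-6,6] (no change)
  #13 pop 2: in=[-6,6] → [-4,6] (no change)
  #14 pop 4: in=[-6,6] → [-5,0] (no change)

Fixpoint:
  val[0] = [-6,6]
  val[1] = [-6,6]
  val[2] = [-4,6]
  val[3] = [-6,6]
  val[4] = [-5,0]
  val[5] = [-2,6]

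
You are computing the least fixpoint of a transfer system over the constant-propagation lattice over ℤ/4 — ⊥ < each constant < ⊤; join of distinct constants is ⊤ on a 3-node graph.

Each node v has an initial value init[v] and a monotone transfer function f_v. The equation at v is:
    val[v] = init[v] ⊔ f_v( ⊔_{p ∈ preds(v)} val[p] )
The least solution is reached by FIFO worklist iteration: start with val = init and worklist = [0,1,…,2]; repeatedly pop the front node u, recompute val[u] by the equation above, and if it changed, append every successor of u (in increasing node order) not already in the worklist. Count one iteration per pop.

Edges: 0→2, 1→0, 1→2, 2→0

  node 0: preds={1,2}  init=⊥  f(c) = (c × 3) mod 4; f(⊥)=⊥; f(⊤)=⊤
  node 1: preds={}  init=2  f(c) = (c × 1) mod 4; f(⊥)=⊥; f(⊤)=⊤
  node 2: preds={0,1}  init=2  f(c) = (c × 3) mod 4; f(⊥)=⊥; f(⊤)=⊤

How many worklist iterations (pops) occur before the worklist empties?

Worklist (3 pops):
  #1 pop 0: in=2 → 2 (was ⊥); enqueue []
  #2 pop 1: in=⊥ → 2 (no change)
  #3 pop 2: in=2 → 2 (no change)

Fixpoint:
  val[0] = 2
  val[1] = 2
  val[2] = 2

3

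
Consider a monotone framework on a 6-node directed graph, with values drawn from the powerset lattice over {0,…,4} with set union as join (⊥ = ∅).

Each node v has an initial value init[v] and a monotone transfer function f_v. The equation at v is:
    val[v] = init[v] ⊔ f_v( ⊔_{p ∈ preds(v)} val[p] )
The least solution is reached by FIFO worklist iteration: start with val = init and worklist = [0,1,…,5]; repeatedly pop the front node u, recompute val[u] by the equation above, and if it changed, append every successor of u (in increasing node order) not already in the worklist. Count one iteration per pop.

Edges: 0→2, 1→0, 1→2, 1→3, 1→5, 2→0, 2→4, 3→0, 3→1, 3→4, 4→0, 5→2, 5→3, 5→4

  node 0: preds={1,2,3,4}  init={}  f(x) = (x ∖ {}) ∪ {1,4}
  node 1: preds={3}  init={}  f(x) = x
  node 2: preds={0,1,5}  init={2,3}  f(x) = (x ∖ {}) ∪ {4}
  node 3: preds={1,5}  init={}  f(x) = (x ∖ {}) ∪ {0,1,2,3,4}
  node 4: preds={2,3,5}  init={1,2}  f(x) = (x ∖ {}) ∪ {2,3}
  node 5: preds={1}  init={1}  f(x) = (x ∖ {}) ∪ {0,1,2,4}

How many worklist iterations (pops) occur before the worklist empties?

16

Worklist (16 pops):
  #1 pop 0: in={1,2,3} → {1,2,3,4} (was {}); enqueue []
  #2 pop 1: in={} → {} (no change)
  #3 pop 2: in={1,2,3,4} → {1,2,3,4} (was {2,3}); enqueue [0]
  #4 pop 3: in={1} → {0,1,2,3,4} (was {}); enqueue [1]
  #5 pop 4: in={0,1,2,3,4} → {0,1,2,3,4} (was {1,2}); enqueue []
  #6 pop 5: in={} → {0,1,2,4} (was {1}); enqueue [2,3,4]
  #7 pop 0: in={0,1,2,3,4} → {0,1,2,3,4} (was {1,2,3,4}); enqueue []
  #8 pop 1: in={0,1,2,3,4} → {0,1,2,3,4} (was {}); enqueue [0,5]
  #9 pop 2: in={0,1,2,3,4} → {0,1,2,3,4} (was {1,2,3,4}); enqueue []
  #10 pop 3: in={0,1,2,3,4} → {0,1,2,3,4} (no change)
  #11 pop 4: in={0,1,2,3,4} → {0,1,2,3,4} (no change)
  #12 pop 0: in={0,1,2,3,4} → {0,1,2,3,4} (no change)
  #13 pop 5: in={0,1,2,3,4} → {0,1,2,3,4} (was {0,1,2,4}); enqueue [2,3,4]
  #14 pop 2: in={0,1,2,3,4} → {0,1,2,3,4} (no change)
  #15 pop 3: in={0,1,2,3,4} → {0,1,2,3,4} (no change)
  #16 pop 4: in={0,1,2,3,4} → {0,1,2,3,4} (no change)

Fixpoint:
  val[0] = {0,1,2,3,4}
  val[1] = {0,1,2,3,4}
  val[2] = {0,1,2,3,4}
  val[3] = {0,1,2,3,4}
  val[4] = {0,1,2,3,4}
  val[5] = {0,1,2,3,4}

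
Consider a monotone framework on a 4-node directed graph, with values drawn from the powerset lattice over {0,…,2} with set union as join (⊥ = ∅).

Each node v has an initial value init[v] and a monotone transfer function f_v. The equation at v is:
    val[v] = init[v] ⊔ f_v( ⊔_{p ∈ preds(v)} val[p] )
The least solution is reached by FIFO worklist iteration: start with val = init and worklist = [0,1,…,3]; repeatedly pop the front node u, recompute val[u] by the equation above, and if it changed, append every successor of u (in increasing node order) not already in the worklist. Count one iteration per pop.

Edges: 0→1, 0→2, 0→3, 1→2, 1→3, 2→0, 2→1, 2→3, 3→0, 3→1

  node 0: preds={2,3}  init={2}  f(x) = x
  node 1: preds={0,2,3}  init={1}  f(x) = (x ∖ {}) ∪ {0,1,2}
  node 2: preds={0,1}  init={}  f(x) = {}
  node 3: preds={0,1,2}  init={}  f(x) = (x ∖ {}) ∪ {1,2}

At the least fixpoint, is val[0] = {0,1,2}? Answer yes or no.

yes

Iteration log — 8 steps:
  step 1. node 0  ⊔preds={}  new={2}  stable
  step 2. node 1  ⊔preds={2}  new={0,1,2}  old={1}  +wl: 
  step 3. node 2  ⊔preds={0,1,2}  new={}  stable
  step 4. node 3  ⊔preds={0,1,2}  new={0,1,2}  old={}  +wl: 0,1
  step 5. node 0  ⊔preds={0,1,2}  new={0,1,2}  old={2}  +wl: 2,3
  step 6. node 1  ⊔preds={0,1,2}  new={0,1,2}  stable
  step 7. node 2  ⊔preds={0,1,2}  new={}  stable
  step 8. node 3  ⊔preds={0,1,2}  new={0,1,2}  stable

Least fixpoint reached:
  node 0: {0,1,2}
  node 1: {0,1,2}
  node 2: {}
  node 3: {0,1,2}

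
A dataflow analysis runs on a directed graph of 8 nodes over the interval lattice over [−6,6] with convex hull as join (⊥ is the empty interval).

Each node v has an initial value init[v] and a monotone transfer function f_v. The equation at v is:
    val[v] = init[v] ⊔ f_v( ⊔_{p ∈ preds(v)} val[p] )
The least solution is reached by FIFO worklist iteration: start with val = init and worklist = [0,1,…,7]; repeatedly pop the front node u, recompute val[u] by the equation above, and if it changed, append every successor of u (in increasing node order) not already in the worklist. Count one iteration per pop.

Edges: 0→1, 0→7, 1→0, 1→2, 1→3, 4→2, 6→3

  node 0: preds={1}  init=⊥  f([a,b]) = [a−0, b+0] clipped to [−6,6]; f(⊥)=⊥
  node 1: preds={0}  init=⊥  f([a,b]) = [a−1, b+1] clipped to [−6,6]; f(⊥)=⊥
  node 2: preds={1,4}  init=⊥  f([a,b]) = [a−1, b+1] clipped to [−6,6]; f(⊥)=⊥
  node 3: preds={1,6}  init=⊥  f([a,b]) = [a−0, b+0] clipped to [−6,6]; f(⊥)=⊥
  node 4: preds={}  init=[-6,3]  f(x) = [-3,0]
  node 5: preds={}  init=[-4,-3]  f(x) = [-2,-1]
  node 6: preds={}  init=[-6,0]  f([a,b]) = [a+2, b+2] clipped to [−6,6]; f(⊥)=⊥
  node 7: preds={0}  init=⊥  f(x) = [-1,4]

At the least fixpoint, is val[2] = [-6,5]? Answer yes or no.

Iteration log — 8 steps:
  step 1. node 0  ⊔preds=⊥  new=⊥  stable
  step 2. node 1  ⊔preds=⊥  new=⊥  stable
  step 3. node 2  ⊔preds=[-6,3]  new=[-6,4]  old=⊥  +wl: 
  step 4. node 3  ⊔preds=[-6,0]  new=[-6,0]  old=⊥  +wl: 
  step 5. node 4  ⊔preds=⊥  new=[-6,3]  stable
  step 6. node 5  ⊔preds=⊥  new=[-4,-1]  old=[-4,-3]  +wl: 
  step 7. node 6  ⊔preds=⊥  new=[-6,0]  stable
  step 8. node 7  ⊔preds=⊥  new=[-1,4]  old=⊥  +wl: 

Least fixpoint reached:
  node 0: ⊥
  node 1: ⊥
  node 2: [-6,4]
  node 3: [-6,0]
  node 4: [-6,3]
  node 5: [-4,-1]
  node 6: [-6,0]
  node 7: [-1,4]

no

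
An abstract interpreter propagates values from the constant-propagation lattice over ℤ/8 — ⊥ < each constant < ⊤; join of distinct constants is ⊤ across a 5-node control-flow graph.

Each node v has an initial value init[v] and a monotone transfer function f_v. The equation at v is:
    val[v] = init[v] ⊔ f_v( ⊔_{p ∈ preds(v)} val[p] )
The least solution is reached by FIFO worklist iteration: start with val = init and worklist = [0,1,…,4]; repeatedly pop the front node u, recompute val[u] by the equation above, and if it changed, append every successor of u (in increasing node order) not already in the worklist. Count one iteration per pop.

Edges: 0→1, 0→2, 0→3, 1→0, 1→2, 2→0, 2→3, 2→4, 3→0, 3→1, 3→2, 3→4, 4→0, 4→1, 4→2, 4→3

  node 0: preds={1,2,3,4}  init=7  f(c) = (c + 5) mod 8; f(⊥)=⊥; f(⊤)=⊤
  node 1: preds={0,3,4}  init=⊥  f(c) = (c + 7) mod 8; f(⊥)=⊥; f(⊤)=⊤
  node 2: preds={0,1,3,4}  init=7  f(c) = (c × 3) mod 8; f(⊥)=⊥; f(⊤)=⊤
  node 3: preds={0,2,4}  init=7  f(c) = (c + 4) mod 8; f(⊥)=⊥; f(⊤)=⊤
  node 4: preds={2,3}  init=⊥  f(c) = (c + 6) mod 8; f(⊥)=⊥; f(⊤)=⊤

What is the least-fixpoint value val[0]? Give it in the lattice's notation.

⊤

Worklist (9 pops):
  #1 pop 0: in=7 → ⊤ (was 7); enqueue []
  #2 pop 1: in=⊤ → ⊤ (was ⊥); enqueue [0]
  #3 pop 2: in=⊤ → ⊤ (was 7); enqueue []
  #4 pop 3: in=⊤ → ⊤ (was 7); enqueue [1,2]
  #5 pop 4: in=⊤ → ⊤ (was ⊥); enqueue [3]
  #6 pop 0: in=⊤ → ⊤ (no change)
  #7 pop 1: in=⊤ → ⊤ (no change)
  #8 pop 2: in=⊤ → ⊤ (no change)
  #9 pop 3: in=⊤ → ⊤ (no change)

Fixpoint:
  val[0] = ⊤
  val[1] = ⊤
  val[2] = ⊤
  val[3] = ⊤
  val[4] = ⊤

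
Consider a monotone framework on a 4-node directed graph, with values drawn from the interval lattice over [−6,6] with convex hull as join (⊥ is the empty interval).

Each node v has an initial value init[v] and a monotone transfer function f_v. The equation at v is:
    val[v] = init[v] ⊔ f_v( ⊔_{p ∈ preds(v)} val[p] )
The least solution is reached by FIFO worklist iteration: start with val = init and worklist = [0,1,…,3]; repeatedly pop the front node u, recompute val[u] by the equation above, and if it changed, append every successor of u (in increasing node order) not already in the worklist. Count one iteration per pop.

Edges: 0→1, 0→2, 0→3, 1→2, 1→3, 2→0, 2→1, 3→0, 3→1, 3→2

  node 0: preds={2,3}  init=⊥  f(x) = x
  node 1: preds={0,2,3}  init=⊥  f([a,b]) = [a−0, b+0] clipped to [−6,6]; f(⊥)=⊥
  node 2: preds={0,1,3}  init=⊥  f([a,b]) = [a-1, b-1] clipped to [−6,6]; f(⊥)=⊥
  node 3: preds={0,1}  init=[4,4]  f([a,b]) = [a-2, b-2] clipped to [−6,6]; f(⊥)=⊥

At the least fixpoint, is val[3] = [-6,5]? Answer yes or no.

Trace (26 dequeues):
  [1] u=0 | in [4,4] | out [4,4] | prev ⊥ | push {}
  [2] u=1 | in [4,4] | out [4,4] | prev ⊥ | push {}
  [3] u=2 | in [4,4] | out [3,3] | prev ⊥ | push {0,1}
  [4] u=3 | in [4,4] | out [2,4] | prev [4,4] | push {2}
  [5] u=0 | in [2,4] | out [2,4] | prev [4,4] | push {3}
  [6] u=1 | in [2,4] | out [2,4] | prev [4,4] | push {}
  [7] u=2 | in [2,4] | out [1,3] | prev [3,3] | push {0,1}
  [8] u=3 | in [2,4] | out [0,4] | prev [2,4] | push {2}
  [9] u=0 | in [0,4] | out [0,4] | prev [2,4] | push {3}
  [10] u=1 | in [0,4] | out [0,4] | prev [2,4] | push {}
  [11] u=2 | in [0,4] | out [-1,3] | prev [1,3] | push {0,1}
  [12] u=3 | in [0,4] | out [-2,4] | prev [0,4] | push {2}
  [13] u=0 | in [-2,4] | out [-2,4] | prev [0,4] | push {3}
  [14] u=1 | in [-2,4] | out [-2,4] | prev [0,4] | push {}
  [15] u=2 | in [-2,4] | out [-3,3] | prev [-1,3] | push {0,1}
  [16] u=3 | in [-2,4] | out [-4,4] | prev [-2,4] | push {2}
  [17] u=0 | in [-4,4] | out [-4,4] | prev [-2,4] | push {3}
  [18] u=1 | in [-4,4] | out [-4,4] | prev [-2,4] | push {}
  [19] u=2 | in [-4,4] | out [-5,3] | prev [-3,3] | push {0,1}
  [20] u=3 | in [-4,4] | out [-6,4] | prev [-4,4] | push {2}
  [21] u=0 | in [-6,4] | out [-6,4] | prev [-4,4] | push {3}
  [22] u=1 | in [-6,4] | out [-6,4] | prev [-4,4] | push {}
  [23] u=2 | in [-6,4] | out [-6,3] | prev [-5,3] | push {0,1}
  [24] u=3 | in [-6,4] | out [-6,4] | ==
  [25] u=0 | in [-6,4] | out [-6,4] | ==
  [26] u=1 | in [-6,4] | out [-6,4] | ==

Converged values:
  [0] [-6,4]
  [1] [-6,4]
  [2] [-6,3]
  [3] [-6,4]

no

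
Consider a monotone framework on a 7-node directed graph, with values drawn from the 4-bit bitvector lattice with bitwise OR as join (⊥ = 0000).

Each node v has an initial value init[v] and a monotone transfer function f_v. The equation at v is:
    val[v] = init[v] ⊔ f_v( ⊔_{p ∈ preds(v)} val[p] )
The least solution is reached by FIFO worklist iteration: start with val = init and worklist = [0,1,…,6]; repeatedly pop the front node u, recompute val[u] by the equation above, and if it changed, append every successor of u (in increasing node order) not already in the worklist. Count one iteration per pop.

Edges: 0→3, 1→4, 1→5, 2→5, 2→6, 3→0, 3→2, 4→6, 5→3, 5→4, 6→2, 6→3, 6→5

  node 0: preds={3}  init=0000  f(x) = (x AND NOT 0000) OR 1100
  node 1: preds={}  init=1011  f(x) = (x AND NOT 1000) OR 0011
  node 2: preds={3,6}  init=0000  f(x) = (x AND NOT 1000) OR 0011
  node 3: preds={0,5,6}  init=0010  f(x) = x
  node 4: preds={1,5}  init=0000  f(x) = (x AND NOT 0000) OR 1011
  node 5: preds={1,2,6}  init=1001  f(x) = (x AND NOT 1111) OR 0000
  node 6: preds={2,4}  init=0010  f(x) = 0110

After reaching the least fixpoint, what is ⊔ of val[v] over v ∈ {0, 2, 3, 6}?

Iteration log — 12 steps:
  step 1. node 0  ⊔preds=0010  new=1110  old=0000  +wl: 
  step 2. node 1  ⊔preds=0000  new=1011  stable
  step 3. node 2  ⊔preds=0010  new=0011  old=0000  +wl: 
  step 4. node 3  ⊔preds=1111  new=1111  old=0010  +wl: 0,2
  step 5. node 4  ⊔preds=1011  new=1011  old=0000  +wl: 
  step 6. node 5  ⊔preds=1011  new=1001  stable
  step 7. node 6  ⊔preds=1011  new=0110  old=0010  +wl: 3,5
  step 8. node 0  ⊔preds=1111  new=1111  old=1110  +wl: 
  step 9. node 2  ⊔preds=1111  new=0111  old=0011  +wl: 6
  step 10. node 3  ⊔preds=1111  new=1111  stable
  step 11. node 5  ⊔preds=1111  new=1001  stable
  step 12. node 6  ⊔preds=1111  new=0110  stable

Least fixpoint reached:
  node 0: 1111
  node 1: 1011
  node 2: 0111
  node 3: 1111
  node 4: 1011
  node 5: 1001
  node 6: 0110

1111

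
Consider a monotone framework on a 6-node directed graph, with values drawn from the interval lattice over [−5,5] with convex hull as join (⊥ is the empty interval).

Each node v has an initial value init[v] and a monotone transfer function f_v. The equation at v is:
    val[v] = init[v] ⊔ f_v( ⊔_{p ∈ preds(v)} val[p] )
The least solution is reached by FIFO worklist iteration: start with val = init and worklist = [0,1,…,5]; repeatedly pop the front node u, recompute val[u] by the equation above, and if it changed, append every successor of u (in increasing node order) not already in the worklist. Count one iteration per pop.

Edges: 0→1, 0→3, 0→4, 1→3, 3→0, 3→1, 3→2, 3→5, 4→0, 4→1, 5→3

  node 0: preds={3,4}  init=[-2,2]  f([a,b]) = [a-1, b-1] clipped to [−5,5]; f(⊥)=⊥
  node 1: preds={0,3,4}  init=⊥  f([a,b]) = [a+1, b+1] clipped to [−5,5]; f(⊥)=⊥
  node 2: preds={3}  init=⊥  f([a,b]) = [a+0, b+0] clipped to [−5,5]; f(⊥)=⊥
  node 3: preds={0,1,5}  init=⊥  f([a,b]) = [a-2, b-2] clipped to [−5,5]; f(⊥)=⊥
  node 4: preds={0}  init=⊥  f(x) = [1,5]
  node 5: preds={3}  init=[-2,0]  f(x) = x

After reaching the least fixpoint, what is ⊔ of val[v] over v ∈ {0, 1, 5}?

Iteration log — 16 steps:
  step 1. node 0  ⊔preds=⊥  new=[-2,2]  stable
  step 2. node 1  ⊔preds=[-2,2]  new=[-1,3]  old=⊥  +wl: 
  step 3. node 2  ⊔preds=⊥  new=⊥  stable
  step 4. node 3  ⊔preds=[-2,3]  new=[-4,1]  old=⊥  +wl: 0,1,2
  step 5. node 4  ⊔preds=[-2,2]  new=[1,5]  old=⊥  +wl: 
  step 6. node 5  ⊔preds=[-4,1]  new=[-4,1]  old=[-2,0]  +wl: 3
  step 7. node 0  ⊔preds=[-4,5]  new=[-5,4]  old=[-2,2]  +wl: 4
  step 8. node 1  ⊔preds=[-5,5]  new=[-4,5]  old=[-1,3]  +wl: 
  step 9. node 2  ⊔preds=[-4,1]  new=[-4,1]  old=⊥  +wl: 
  step 10. node 3  ⊔preds=[-5,5]  new=[-5,3]  old=[-4,1]  +wl: 0,1,2,5
  step 11. node 4  ⊔preds=[-5,4]  new=[1,5]  stable
  step 12. node 0  ⊔preds=[-5,5]  new=[-5,4]  stable
  step 13. node 1  ⊔preds=[-5,5]  new=[-4,5]  stable
  step 14. node 2  ⊔preds=[-5,3]  new=[-5,3]  old=[-4,1]  +wl: 
  step 15. node 5  ⊔preds=[-5,3]  new=[-5,3]  old=[-4,1]  +wl: 3
  step 16. node 3  ⊔preds=[-5,5]  new=[-5,3]  stable

Least fixpoint reached:
  node 0: [-5,4]
  node 1: [-4,5]
  node 2: [-5,3]
  node 3: [-5,3]
  node 4: [1,5]
  node 5: [-5,3]

[-5,5]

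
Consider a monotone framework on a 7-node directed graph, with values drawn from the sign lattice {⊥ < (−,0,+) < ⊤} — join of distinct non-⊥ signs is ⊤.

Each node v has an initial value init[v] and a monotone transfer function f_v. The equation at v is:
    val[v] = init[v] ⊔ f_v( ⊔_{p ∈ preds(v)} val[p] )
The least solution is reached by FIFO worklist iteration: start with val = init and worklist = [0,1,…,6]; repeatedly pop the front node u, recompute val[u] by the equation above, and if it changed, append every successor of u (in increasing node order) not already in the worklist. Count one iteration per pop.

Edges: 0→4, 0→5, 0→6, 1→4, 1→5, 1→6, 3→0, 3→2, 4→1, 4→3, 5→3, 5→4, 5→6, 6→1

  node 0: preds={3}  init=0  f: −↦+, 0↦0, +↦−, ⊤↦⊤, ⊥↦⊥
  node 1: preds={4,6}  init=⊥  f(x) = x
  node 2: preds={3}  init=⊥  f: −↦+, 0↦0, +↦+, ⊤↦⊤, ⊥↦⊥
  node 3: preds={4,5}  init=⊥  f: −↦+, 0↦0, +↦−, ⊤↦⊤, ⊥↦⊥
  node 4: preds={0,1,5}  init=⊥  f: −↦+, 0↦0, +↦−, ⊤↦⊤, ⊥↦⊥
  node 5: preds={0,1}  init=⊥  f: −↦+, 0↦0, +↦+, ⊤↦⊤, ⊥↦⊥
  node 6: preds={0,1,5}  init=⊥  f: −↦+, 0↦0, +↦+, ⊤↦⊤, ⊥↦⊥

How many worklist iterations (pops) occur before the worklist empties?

Iteration log — 14 steps:
  step 1. node 0  ⊔preds=⊥  new=0  stable
  step 2. node 1  ⊔preds=⊥  new=⊥  stable
  step 3. node 2  ⊔preds=⊥  new=⊥  stable
  step 4. node 3  ⊔preds=⊥  new=⊥  stable
  step 5. node 4  ⊔preds=0  new=0  old=⊥  +wl: 1,3
  step 6. node 5  ⊔preds=0  new=0  old=⊥  +wl: 4
  step 7. node 6  ⊔preds=0  new=0  old=⊥  +wl: 
  step 8. node 1  ⊔preds=0  new=0  old=⊥  +wl: 5,6
  step 9. node 3  ⊔preds=0  new=0  old=⊥  +wl: 0,2
  step 10. node 4  ⊔preds=0  new=0  stable
  step 11. node 5  ⊔preds=0  new=0  stable
  step 12. node 6  ⊔preds=0  new=0  stable
  step 13. node 0  ⊔preds=0  new=0  stable
  step 14. node 2  ⊔preds=0  new=0  old=⊥  +wl: 

Least fixpoint reached:
  node 0: 0
  node 1: 0
  node 2: 0
  node 3: 0
  node 4: 0
  node 5: 0
  node 6: 0

14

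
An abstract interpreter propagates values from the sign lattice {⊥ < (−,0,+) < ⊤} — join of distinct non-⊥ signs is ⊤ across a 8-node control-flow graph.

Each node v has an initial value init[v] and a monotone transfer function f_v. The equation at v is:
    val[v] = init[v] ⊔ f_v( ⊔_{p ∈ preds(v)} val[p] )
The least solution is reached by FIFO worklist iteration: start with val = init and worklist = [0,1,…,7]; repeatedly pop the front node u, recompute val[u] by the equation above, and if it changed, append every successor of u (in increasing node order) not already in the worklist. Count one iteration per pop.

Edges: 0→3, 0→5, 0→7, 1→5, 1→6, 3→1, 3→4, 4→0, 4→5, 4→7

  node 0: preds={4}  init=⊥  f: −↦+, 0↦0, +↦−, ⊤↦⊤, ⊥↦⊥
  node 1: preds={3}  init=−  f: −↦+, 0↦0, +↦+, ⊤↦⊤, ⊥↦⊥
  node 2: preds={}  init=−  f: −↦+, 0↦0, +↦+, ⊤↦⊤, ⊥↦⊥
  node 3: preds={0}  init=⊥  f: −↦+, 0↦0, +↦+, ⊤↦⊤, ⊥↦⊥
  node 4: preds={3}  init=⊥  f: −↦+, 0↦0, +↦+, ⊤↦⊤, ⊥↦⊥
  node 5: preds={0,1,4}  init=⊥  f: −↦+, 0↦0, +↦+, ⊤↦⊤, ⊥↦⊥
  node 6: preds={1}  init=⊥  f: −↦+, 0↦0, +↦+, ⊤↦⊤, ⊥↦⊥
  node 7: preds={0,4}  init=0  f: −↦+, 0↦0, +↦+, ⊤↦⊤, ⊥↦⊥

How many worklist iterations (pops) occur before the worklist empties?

Trace (8 dequeues):
  [1] u=0 | in ⊥ | out ⊥ | ==
  [2] u=1 | in ⊥ | out − | ==
  [3] u=2 | in ⊥ | out − | ==
  [4] u=3 | in ⊥ | out ⊥ | ==
  [5] u=4 | in ⊥ | out ⊥ | ==
  [6] u=5 | in − | out + | prev ⊥ | push {}
  [7] u=6 | in − | out + | prev ⊥ | push {}
  [8] u=7 | in ⊥ | out 0 | ==

Converged values:
  [0] ⊥
  [1] −
  [2] −
  [3] ⊥
  [4] ⊥
  [5] +
  [6] +
  [7] 0

8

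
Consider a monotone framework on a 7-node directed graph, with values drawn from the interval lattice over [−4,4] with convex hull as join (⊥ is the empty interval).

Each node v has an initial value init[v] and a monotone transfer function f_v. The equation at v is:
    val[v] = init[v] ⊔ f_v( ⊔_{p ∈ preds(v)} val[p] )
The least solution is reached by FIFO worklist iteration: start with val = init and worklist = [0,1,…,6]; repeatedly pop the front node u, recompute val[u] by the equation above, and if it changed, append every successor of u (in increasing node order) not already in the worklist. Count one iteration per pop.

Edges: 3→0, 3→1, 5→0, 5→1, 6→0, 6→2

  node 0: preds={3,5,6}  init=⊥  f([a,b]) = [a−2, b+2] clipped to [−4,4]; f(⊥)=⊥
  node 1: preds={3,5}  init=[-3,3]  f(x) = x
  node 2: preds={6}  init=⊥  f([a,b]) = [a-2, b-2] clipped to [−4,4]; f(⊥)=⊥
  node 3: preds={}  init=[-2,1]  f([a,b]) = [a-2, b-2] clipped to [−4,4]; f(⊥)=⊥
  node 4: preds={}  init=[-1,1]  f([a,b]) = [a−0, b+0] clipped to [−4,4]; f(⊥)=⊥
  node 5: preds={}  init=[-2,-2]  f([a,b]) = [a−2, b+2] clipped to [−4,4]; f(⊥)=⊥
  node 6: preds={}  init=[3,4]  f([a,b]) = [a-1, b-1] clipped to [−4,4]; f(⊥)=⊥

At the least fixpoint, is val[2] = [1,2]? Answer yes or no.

Iteration log — 7 steps:
  step 1. node 0  ⊔preds=[-2,4]  new=[-4,4]  old=⊥  +wl: 
  step 2. node 1  ⊔preds=[-2,1]  new=[-3,3]  stable
  step 3. node 2  ⊔preds=[3,4]  new=[1,2]  old=⊥  +wl: 
  step 4. node 3  ⊔preds=⊥  new=[-2,1]  stable
  step 5. node 4  ⊔preds=⊥  new=[-1,1]  stable
  step 6. node 5  ⊔preds=⊥  new=[-2,-2]  stable
  step 7. node 6  ⊔preds=⊥  new=[3,4]  stable

Least fixpoint reached:
  node 0: [-4,4]
  node 1: [-3,3]
  node 2: [1,2]
  node 3: [-2,1]
  node 4: [-1,1]
  node 5: [-2,-2]
  node 6: [3,4]

yes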